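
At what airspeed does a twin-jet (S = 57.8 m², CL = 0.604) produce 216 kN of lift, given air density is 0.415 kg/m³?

L = ½ρv²S·CL ⇒ v = √(2L/(ρ·S·CL))
v = √(2 × 2.16×10^5 / (0.415 × 57.8 × 0.604)) = √29820 = 173 m/s

v = 173 m/s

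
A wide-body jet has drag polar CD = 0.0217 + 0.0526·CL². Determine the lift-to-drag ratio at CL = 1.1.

CD = 0.0217 + 0.0526 × 1.1² = 0.08535
L/D = CL/CD = 1.1 / 0.08535 = 12.9

L/D = 12.9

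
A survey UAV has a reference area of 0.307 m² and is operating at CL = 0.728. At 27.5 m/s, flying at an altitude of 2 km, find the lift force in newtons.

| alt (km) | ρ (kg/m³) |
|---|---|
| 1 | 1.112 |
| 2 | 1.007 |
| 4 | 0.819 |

At 2 km, from the table: ρ = 1.007 kg/m³.
L = ½ρv²S·CL = ½ × 1.007 × 27.5² × 0.307 × 0.728 = 85.1 N

L = 85.1 N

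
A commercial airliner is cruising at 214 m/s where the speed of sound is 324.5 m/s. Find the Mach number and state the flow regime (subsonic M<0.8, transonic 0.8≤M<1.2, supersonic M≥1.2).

M = v/a = 214 / 324.5 = 0.659
M = 0.659 → subsonic.

M = 0.659 (subsonic)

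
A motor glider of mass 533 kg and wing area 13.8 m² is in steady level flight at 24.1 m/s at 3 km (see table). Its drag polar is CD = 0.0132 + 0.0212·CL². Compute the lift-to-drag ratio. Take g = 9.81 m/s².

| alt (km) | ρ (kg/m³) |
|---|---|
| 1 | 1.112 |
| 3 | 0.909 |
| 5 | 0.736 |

At 3 km, from the table: ρ = 0.909 kg/m³.
In steady level flight, lift balances weight: W = mg = 533 × 9.81 = 5228.7 N.
q = ½ρv² = ½ × 0.909 × 24.1² = 264 Pa.
CL = W/(q·S) = 5228.7 / (264 × 13.8) = 1.435.
CD = 0.0132 + 0.0212 × 1.435² = 0.05688.
L/D = CL/CD = 1.435 / 0.05688 = 25.2

L/D = 25.2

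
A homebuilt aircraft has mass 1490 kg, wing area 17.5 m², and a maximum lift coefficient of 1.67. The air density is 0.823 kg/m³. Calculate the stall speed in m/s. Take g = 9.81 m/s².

V_stall = 34.9 m/s

At stall, lift equals weight: L = W = m·g = 1490 × 9.81 = 14620 N.
From L = ½ρV²S·CL,max = W: V_stall = √(2W/(ρSCL,max)) = √(2·14620/(0.823·17.5·1.67))
V_stall = √1215 = 34.9 m/s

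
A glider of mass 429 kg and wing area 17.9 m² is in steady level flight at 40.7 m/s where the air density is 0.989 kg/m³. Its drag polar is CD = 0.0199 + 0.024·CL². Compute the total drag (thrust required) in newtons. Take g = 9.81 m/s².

D = 321 N

Level flight ⇒ L = W = m·g = 429 × 9.81 = 4208.5 N.
q = ½ρv² = ½ × 0.989 × 40.7² = 819.1 Pa.
CL = W/(q·S) = 4208.5 / (819.1 × 17.9) = 0.287.
CD = 0.0199 + 0.024 × 0.287² = 0.02188.
D = q·S·CD = 819.1 × 17.9 × 0.02188 = 320.8 N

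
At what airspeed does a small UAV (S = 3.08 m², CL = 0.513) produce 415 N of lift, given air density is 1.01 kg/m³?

v = 22.8 m/s

L = ½ρv²S·CL ⇒ v = √(2L/(ρ·S·CL))
v = √(2 × 415 / (1.01 × 3.08 × 0.513)) = √520.1 = 22.8 m/s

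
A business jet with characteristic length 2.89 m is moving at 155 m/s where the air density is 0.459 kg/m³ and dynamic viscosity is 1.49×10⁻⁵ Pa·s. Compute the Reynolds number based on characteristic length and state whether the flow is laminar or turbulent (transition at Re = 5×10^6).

Re = ρ·v·c/μ = 0.459 × 155 × 2.89 / (1.49×10⁻⁵) = 1.38×10^7
Since 1.38×10^7 > 5×10^6, the flow is turbulent.

Re = 1.38×10^7 (turbulent)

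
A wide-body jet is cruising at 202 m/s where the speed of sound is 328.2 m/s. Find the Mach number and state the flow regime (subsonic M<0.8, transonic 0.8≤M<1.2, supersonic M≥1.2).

M = v/a = 202 / 328.2 = 0.615
M = 0.615 → subsonic.

M = 0.615 (subsonic)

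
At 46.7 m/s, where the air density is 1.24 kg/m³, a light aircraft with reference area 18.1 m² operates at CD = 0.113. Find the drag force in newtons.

D = ½ρv²S·CD = ½ × 1.24 × 46.7² × 18.1 × 0.113 = 2770 N

D = 2770 N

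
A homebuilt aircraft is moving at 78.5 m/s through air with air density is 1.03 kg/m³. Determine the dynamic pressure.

q = 3170 Pa

q = ½ρv² = ½ × 1.03 × 78.5² = 3170 Pa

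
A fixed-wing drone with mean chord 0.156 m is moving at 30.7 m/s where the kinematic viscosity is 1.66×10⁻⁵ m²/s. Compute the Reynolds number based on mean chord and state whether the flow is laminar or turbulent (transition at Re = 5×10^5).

Re = v·c/ν = 30.7 × 0.156 / (1.66×10⁻⁵) = 2.89×10^5
Since 2.89×10^5 < 5×10^5, the flow is laminar.

Re = 2.89×10^5 (laminar)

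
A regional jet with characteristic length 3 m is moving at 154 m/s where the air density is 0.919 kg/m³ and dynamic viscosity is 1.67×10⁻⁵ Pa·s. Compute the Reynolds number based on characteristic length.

Re = 2.54×10^7

Re = ρ·v·c/μ = 0.919 × 154 × 3 / (1.67×10⁻⁵) = 2.54×10^7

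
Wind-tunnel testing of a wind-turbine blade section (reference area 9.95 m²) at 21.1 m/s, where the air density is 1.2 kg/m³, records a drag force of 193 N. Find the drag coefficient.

From D = ½ρv²S·CD, rearranging gives CD = 2D/(ρv²S).
CD = 2 × 193 / (1.2 × 21.1² × 9.95) = 0.0726

CD = 0.0726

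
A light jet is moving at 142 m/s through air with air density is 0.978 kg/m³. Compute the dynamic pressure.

q = ½ρv² = ½ × 0.978 × 142² = 9860 Pa

q = 9860 Pa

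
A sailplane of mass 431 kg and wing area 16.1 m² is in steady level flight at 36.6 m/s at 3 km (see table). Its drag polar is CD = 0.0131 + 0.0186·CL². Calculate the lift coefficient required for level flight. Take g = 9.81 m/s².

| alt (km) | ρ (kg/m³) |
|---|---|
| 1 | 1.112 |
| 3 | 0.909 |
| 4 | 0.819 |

CL = 0.431

At 3 km, from the table: ρ = 0.909 kg/m³.
Weight W = mg = 431 × 9.81 = 4228.1 N; in level flight L = W.
q = ½ρv² = ½ × 0.909 × 36.6² = 608.8 Pa.
Required CL = L/(qS) = 4228.1/(608.8·16.1) = 0.4313.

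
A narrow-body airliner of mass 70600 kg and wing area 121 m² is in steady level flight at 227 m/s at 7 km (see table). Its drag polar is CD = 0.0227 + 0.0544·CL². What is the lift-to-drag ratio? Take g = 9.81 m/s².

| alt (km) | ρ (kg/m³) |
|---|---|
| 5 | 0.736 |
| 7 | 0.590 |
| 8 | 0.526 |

At 7 km, from the table: ρ = 0.590 kg/m³.
Level flight ⇒ L = W = m·g = 70600 × 9.81 = 6.9259×10^5 N.
Dynamic pressure q = 0.5 × 0.59 × 227² = 15200 Pa.
CL = 2W/(ρv²S) = 2×6.9259×10^5/(0.59×227²×121) = 0.3765.
CD = 0.0227 + 0.0544 × 0.3765² = 0.03041.
L/D = CL/CD = 0.3765 / 0.03041 = 12.4

L/D = 12.4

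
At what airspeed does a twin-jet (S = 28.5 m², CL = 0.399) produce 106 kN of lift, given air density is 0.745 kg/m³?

v = 158 m/s

L = ½ρv²S·CL ⇒ v = √(2L/(ρ·S·CL))
v = √(2 × 1.06×10^5 / (0.745 × 28.5 × 0.399)) = √25020 = 158 m/s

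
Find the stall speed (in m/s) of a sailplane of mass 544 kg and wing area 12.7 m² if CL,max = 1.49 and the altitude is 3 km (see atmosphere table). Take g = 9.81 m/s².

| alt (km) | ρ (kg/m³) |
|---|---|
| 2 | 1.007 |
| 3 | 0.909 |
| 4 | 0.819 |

At 3 km, from the table: ρ = 0.909 kg/m³.
Stall occurs when L = W at CL,max. W = mg = 544 × 9.81 = 5337 N.
From L = ½ρV²S·CL,max = W: V_stall = √(2W/(ρSCL,max)) = √(2·5337/(0.909·12.7·1.49))
V_stall = √620.5 = 24.9 m/s

V_stall = 24.9 m/s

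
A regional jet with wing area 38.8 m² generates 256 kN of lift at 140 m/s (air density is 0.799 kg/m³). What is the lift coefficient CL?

CL = 0.843

From L = ½ρv²S·CL, rearranging gives CL = 2L/(ρv²S).
CL = 2 × 2.56×10^5 / (0.799 × 140² × 38.8) = 0.843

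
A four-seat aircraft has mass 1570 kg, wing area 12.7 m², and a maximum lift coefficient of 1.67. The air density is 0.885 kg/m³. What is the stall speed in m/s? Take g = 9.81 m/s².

Stall occurs when L = W at CL,max. W = mg = 1570 × 9.81 = 15400 N.
V_stall = √(2W/(ρ·S·CL,max)) = √(2 × 15400 / (0.885 × 12.7 × 1.67))
V_stall = √1641 = 40.5 m/s

V_stall = 40.5 m/s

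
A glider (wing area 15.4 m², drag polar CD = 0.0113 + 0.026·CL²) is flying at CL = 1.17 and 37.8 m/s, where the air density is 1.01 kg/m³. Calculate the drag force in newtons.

CD = 0.0113 + 0.026 × 1.17² = 0.04689
D = ½ρv²S·CD = ½ × 1.01 × 37.8² × 15.4 × 0.04689 = 521 N

D = 521 N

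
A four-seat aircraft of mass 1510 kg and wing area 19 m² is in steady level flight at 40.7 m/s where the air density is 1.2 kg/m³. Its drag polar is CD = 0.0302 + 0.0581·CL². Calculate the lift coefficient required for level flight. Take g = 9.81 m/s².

CL = 0.784

Level flight ⇒ L = W = m·g = 1510 × 9.81 = 14813 N.
Dynamic pressure q = 0.5 × 1.2 × 40.7² = 993.9 Pa.
CL = 2W/(ρv²S) = 2×14813/(1.2×40.7²×19) = 0.7844.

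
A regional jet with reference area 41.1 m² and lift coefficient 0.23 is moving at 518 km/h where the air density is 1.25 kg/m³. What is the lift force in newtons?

Convert speed: v = 518 km/h ÷ 3.6 = 143.9 m/s.
Dynamic pressure q = ½ρv² = ½ × 1.25 × 143.9² = 12940 Pa.
L = q·S·CL = 12940 × 41.1 × 0.23 = 1.22×10^5 N ≈ 122 kN

L = 1.22×10^5 N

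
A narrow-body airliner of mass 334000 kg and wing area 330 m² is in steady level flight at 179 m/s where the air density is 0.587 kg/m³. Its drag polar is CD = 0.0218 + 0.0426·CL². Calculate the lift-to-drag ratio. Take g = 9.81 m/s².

Weight W = mg = 334000 × 9.81 = 3.2765×10^6 N; in level flight L = W.
Dynamic pressure q = 0.5 × 0.587 × 179² = 9404 Pa.
CL = 2W/(ρv²S) = 2×3.2765×10^6/(0.587×179²×330) = 1.056.
CD = 0.0218 + 0.0426 × 1.056² = 0.06929.
L/D = CL/CD = 1.056 / 0.06929 = 15.2

L/D = 15.2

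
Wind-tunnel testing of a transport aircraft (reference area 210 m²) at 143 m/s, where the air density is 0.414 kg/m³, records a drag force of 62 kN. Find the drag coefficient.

From D = ½ρv²S·CD, rearranging gives CD = 2D/(ρv²S).
CD = 2 × 62000 / (0.414 × 143² × 210) = 0.0697

CD = 0.0697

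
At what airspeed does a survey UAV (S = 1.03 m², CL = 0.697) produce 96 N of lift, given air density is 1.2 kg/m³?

v = 14.9 m/s

L = ½ρv²S·CL ⇒ v = √(2L/(ρ·S·CL))
v = √(2 × 96 / (1.2 × 1.03 × 0.697)) = √222.9 = 14.9 m/s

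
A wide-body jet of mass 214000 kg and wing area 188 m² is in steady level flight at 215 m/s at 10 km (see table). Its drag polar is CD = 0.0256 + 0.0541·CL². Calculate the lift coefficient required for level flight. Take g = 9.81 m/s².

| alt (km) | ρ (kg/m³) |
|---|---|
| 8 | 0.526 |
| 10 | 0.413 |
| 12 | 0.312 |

At 10 km, from the table: ρ = 0.413 kg/m³.
Level flight ⇒ L = W = m·g = 214000 × 9.81 = 2.0993×10^6 N.
Dynamic pressure q = 0.5 × 0.413 × 215² = 9545 Pa.
CL = 2W/(ρv²S) = 2×2.0993×10^6/(0.413×215²×188) = 1.17.

CL = 1.17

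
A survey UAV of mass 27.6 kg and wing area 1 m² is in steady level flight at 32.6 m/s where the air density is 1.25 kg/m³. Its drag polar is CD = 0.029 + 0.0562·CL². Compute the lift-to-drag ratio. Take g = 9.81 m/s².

L/D = 10.6

Level flight ⇒ L = W = m·g = 27.6 × 9.81 = 270.76 N.
q = ½ρv² = ½ × 1.25 × 32.6² = 664.2 Pa.
CL = 2W/(ρv²S) = 2×270.76/(1.25×32.6²×1) = 0.4076.
CD = 0.029 + 0.0562 × 0.4076² = 0.03834.
L/D = CL/CD = 0.4076 / 0.03834 = 10.6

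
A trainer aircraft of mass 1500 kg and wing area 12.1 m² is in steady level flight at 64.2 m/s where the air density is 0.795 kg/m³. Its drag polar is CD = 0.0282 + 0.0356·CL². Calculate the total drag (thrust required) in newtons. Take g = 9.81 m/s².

Level flight ⇒ L = W = m·g = 1500 × 9.81 = 14715 N.
q = ½ρv² = ½ × 0.795 × 64.2² = 1638 Pa.
CL = W/(q·S) = 14715 / (1638 × 12.1) = 0.7423.
CD = 0.0282 + 0.0356 × 0.7423² = 0.04781.
D = q·S·CD = 1638 × 12.1 × 0.04781 = 947.9 N

D = 948 N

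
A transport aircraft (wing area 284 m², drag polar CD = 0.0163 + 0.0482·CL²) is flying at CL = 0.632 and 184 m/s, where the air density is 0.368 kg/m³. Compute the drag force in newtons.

CD = 0.0163 + 0.0482 × 0.632² = 0.03555
D = ½ρv²S·CD = ½ × 0.368 × 184² × 284 × 0.03555 = 62900 N

D = 62900 N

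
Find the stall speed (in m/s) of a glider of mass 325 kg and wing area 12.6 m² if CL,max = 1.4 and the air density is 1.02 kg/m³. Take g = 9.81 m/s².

At stall, lift equals weight: L = W = m·g = 325 × 9.81 = 3188 N.
V_stall = √(2W/(ρ·S·CL,max)) = √(2 × 3188 / (1.02 × 12.6 × 1.4))
V_stall = √354.4 = 18.8 m/s

V_stall = 18.8 m/s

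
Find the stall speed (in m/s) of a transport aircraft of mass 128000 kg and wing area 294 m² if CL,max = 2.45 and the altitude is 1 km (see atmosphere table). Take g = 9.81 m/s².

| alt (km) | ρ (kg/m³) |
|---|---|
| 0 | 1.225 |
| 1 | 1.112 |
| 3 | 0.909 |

V_stall = 56 m/s

At 1 km, from the table: ρ = 1.112 kg/m³.
Stall occurs when L = W at CL,max. W = mg = 128000 × 9.81 = 1.256×10^6 N.
V_stall = √(2W/(ρ·S·CL,max)) = √(2 × 1.256×10^6 / (1.112 × 294 × 2.45))
V_stall = √3135 = 56 m/s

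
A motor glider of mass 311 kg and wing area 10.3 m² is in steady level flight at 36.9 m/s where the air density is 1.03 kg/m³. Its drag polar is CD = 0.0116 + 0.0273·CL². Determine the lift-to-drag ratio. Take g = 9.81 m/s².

L/D = 25.6

Level flight ⇒ L = W = m·g = 311 × 9.81 = 3050.9 N.
Dynamic pressure q = 0.5 × 1.03 × 36.9² = 701.2 Pa.
Required CL = L/(qS) = 3050.9/(701.2·10.3) = 0.4224.
CD = 0.0116 + 0.0273 × 0.4224² = 0.01647.
L/D = CL/CD = 0.4224 / 0.01647 = 25.6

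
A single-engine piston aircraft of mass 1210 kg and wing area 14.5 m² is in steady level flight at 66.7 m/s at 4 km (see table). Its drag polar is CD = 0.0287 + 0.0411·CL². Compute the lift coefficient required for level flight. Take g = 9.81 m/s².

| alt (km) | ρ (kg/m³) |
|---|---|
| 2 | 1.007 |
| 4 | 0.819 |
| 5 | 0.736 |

CL = 0.449

At 4 km, from the table: ρ = 0.819 kg/m³.
In steady level flight, lift balances weight: W = mg = 1210 × 9.81 = 11870 N.
Dynamic pressure q = 0.5 × 0.819 × 66.7² = 1822 Pa.
CL = 2W/(ρv²S) = 2×11870/(0.819×66.7²×14.5) = 0.4493.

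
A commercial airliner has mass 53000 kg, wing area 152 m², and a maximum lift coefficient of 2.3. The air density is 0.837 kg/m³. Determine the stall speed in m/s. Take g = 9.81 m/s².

Weight W = mg = 53000 × 9.81 = 5.199×10^5 N.
V_stall = √(2W/(ρ·S·CL,max)) = √(2 × 5.199×10^5 / (0.837 × 152 × 2.3))
V_stall = √3554 = 59.6 m/s

V_stall = 59.6 m/s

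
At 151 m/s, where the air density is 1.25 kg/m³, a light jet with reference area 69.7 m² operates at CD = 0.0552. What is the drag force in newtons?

D = 54800 N

D = ½ρv²S·CD = ½ × 1.25 × 151² × 69.7 × 0.0552 = 54800 N ≈ 54.8 kN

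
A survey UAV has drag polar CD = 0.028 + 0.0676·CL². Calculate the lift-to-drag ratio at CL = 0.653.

CD = 0.028 + 0.0676 × 0.653² = 0.05683
L/D = CL/CD = 0.653 / 0.05683 = 11.5

L/D = 11.5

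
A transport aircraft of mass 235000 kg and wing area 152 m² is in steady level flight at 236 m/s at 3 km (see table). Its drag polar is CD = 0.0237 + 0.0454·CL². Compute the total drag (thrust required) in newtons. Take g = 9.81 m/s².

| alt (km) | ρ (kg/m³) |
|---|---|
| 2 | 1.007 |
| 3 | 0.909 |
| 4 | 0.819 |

At 3 km, from the table: ρ = 0.909 kg/m³.
Weight W = mg = 235000 × 9.81 = 2.3054×10^6 N; in level flight L = W.
q = ½ρv² = ½ × 0.909 × 236² = 25310 Pa.
CL = W/(q·S) = 2.3054×10^6 / (25310 × 152) = 0.5991.
CD = 0.0237 + 0.0454 × 0.5991² = 0.04.
D = q·S·CD = 25310 × 152 × 0.04 = 1.539×10^5 N

D = 1.54×10^5 N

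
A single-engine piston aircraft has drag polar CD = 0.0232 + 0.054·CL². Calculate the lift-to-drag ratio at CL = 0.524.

L/D = 13.8

CD = 0.0232 + 0.054 × 0.524² = 0.03803
L/D = CL/CD = 0.524 / 0.03803 = 13.8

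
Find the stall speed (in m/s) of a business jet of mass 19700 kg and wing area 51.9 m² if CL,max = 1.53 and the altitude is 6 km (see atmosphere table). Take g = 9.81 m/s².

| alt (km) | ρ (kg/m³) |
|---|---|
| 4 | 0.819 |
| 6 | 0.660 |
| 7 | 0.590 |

V_stall = 85.9 m/s

At 6 km, from the table: ρ = 0.660 kg/m³.
Stall occurs when L = W at CL,max. W = mg = 19700 × 9.81 = 1.933×10^5 N.
From L = ½ρV²S·CL,max = W: V_stall = √(2W/(ρSCL,max)) = √(2·1.933×10^5/(0.66·51.9·1.53))
V_stall = √7375 = 85.9 m/s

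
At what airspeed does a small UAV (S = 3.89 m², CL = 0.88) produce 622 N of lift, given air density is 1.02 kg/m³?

L = ½ρv²S·CL ⇒ v = √(2L/(ρ·S·CL))
v = √(2 × 622 / (1.02 × 3.89 × 0.88)) = √356.3 = 18.9 m/s

v = 18.9 m/s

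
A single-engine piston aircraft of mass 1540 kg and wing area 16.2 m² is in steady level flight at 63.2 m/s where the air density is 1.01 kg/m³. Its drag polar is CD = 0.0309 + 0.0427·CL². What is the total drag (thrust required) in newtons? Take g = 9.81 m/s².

D = 1310 N

In steady level flight, lift balances weight: W = mg = 1540 × 9.81 = 15107 N.
q = ½ρv² = ½ × 1.01 × 63.2² = 2017 Pa.
CL = W/(q·S) = 15107 / (2017 × 16.2) = 0.4623.
CD = 0.0309 + 0.0427 × 0.4623² = 0.04003.
D = q·S·CD = 2017 × 16.2 × 0.04003 = 1308 N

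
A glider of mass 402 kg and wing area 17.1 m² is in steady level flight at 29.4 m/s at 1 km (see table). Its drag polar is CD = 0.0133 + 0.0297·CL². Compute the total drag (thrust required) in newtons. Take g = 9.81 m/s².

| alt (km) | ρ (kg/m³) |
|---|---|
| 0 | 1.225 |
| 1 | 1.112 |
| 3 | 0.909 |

At 1 km, from the table: ρ = 1.112 kg/m³.
In steady level flight, lift balances weight: W = mg = 402 × 9.81 = 3943.6 N.
Dynamic pressure q = 0.5 × 1.112 × 29.4² = 480.6 Pa.
Required CL = L/(qS) = 3943.6/(480.6·17.1) = 0.4799.
CD = 0.0133 + 0.0297 × 0.4799² = 0.02014.
D = q·S·CD = 480.6 × 17.1 × 0.02014 = 165.5 N

D = 166 N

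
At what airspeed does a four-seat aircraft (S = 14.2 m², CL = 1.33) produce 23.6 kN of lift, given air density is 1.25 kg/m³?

v = 44.7 m/s

L = ½ρv²S·CL ⇒ v = √(2L/(ρ·S·CL))
v = √(2 × 23600 / (1.25 × 14.2 × 1.33)) = √1999 = 44.7 m/s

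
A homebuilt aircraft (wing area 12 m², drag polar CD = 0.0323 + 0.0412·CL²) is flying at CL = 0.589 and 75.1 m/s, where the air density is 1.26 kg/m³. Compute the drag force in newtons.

D = 1990 N

CD = 0.0323 + 0.0412 × 0.589² = 0.04659
D = ½ρv²S·CD = ½ × 1.26 × 75.1² × 12 × 0.04659 = 1990 N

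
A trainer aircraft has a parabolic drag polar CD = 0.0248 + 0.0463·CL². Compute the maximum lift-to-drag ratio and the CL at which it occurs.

For CD = CD0 + K·CL², (L/D)max occurs at CL* = √(CD0/K) and equals 1/(2√(K·CD0)).
(L/D)max = 1/(2√(0.0463 × 0.0248)) = 1/(2 × 0.03389) = 14.8
CL* = √(0.0248/0.0463) = 0.732

(L/D)max = 14.8, at CL = 0.732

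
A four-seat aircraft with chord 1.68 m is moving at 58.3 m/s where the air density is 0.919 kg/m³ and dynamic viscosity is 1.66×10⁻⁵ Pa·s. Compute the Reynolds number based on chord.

Re = 5.42×10^6

Re = ρ·v·c/μ = 0.919 × 58.3 × 1.68 / (1.66×10⁻⁵) = 5.42×10^6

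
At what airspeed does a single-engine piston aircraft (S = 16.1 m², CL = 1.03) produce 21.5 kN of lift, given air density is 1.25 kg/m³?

v = 45.5 m/s

L = ½ρv²S·CL ⇒ v = √(2L/(ρ·S·CL))
v = √(2 × 21500 / (1.25 × 16.1 × 1.03)) = √2074 = 45.5 m/s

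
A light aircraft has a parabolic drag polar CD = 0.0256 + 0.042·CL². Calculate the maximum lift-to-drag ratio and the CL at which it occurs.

For CD = CD0 + K·CL², (L/D)max occurs at CL* = √(CD0/K) and equals 1/(2√(K·CD0)).
(L/D)max = 1/(2√(0.042 × 0.0256)) = 1/(2 × 0.03279) = 15.2
CL* = √(0.0256/0.042) = 0.781

(L/D)max = 15.2, at CL = 0.781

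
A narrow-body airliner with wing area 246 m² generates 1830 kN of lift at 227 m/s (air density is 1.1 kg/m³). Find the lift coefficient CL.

From L = ½ρv²S·CL, rearranging gives CL = 2L/(ρv²S).
CL = 2 × 1.83×10^6 / (1.1 × 227² × 246) = 0.262

CL = 0.262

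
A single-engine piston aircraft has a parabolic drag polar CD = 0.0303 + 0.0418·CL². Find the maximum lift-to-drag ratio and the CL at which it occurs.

For CD = CD0 + K·CL², (L/D)max occurs at CL* = √(CD0/K) and equals 1/(2√(K·CD0)).
(L/D)max = 1/(2√(0.0418 × 0.0303)) = 1/(2 × 0.03559) = 14
CL* = √(0.0303/0.0418) = 0.851

(L/D)max = 14, at CL = 0.851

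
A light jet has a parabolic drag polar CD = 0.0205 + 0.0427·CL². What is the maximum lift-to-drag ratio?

For CD = CD0 + K·CL², (L/D)max occurs at CL* = √(CD0/K) and equals 1/(2√(K·CD0)).
(L/D)max = 1/(2√(0.0427 × 0.0205)) = 1/(2 × 0.02959) = 16.9

(L/D)max = 16.9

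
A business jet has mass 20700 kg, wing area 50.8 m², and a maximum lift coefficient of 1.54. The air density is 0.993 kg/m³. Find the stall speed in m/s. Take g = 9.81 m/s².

Weight W = mg = 20700 × 9.81 = 2.031×10^5 N.
V_stall = √(2W/(ρ·S·CL,max)) = √(2 × 2.031×10^5 / (0.993 × 50.8 × 1.54))
V_stall = √5228 = 72.3 m/s

V_stall = 72.3 m/s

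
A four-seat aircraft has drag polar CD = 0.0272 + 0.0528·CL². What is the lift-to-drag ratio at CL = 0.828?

CD = 0.0272 + 0.0528 × 0.828² = 0.0634
L/D = CL/CD = 0.828 / 0.0634 = 13.1

L/D = 13.1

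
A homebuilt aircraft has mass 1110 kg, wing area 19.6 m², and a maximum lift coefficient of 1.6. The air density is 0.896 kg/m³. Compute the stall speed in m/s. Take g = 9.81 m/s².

At stall, lift equals weight: L = W = m·g = 1110 × 9.81 = 10890 N.
From L = ½ρV²S·CL,max = W: V_stall = √(2W/(ρSCL,max)) = √(2·10890/(0.896·19.6·1.6))
V_stall = √775.1 = 27.8 m/s

V_stall = 27.8 m/s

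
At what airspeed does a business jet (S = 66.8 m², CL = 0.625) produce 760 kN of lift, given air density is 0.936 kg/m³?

v = 197 m/s

L = ½ρv²S·CL ⇒ v = √(2L/(ρ·S·CL))
v = √(2 × 7.6×10^5 / (0.936 × 66.8 × 0.625)) = √38900 = 197 m/s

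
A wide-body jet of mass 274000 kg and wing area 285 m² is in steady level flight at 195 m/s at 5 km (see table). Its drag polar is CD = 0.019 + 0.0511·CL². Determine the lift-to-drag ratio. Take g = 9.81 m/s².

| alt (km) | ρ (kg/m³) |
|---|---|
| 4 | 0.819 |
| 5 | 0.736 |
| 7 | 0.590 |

L/D = 16

At 5 km, from the table: ρ = 0.736 kg/m³.
Weight W = mg = 274000 × 9.81 = 2.6879×10^6 N; in level flight L = W.
Dynamic pressure q = 0.5 × 0.736 × 195² = 13990 Pa.
CL = 2W/(ρv²S) = 2×2.6879×10^6/(0.736×195²×285) = 0.674.
CD = 0.019 + 0.0511 × 0.674² = 0.04221.
L/D = CL/CD = 0.674 / 0.04221 = 16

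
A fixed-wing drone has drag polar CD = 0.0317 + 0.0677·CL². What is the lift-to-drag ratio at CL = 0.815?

CD = 0.0317 + 0.0677 × 0.815² = 0.07667
L/D = CL/CD = 0.815 / 0.07667 = 10.6

L/D = 10.6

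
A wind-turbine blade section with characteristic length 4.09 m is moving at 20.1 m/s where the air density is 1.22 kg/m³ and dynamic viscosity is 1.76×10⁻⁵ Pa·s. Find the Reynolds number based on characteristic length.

Re = ρ·v·c/μ = 1.22 × 20.1 × 4.09 / (1.76×10⁻⁵) = 5.7×10^6

Re = 5.7×10^6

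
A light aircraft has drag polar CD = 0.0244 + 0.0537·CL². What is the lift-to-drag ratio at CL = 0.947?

L/D = 13.1

CD = 0.0244 + 0.0537 × 0.947² = 0.07256
L/D = CL/CD = 0.947 / 0.07256 = 13.1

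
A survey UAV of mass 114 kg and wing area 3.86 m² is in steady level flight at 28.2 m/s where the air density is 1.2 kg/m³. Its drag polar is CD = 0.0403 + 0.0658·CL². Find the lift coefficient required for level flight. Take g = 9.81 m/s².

CL = 0.607

Weight W = mg = 114 × 9.81 = 1118.3 N; in level flight L = W.
q = ½ρv² = ½ × 1.2 × 28.2² = 477.1 Pa.
CL = 2W/(ρv²S) = 2×1118.3/(1.2×28.2²×3.86) = 0.6072.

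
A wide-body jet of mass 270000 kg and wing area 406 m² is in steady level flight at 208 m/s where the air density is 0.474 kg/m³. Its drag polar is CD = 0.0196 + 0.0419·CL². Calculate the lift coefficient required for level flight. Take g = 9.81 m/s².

Weight W = mg = 270000 × 9.81 = 2.6487×10^6 N; in level flight L = W.
Dynamic pressure q = 0.5 × 0.474 × 208² = 10250 Pa.
CL = W/(q·S) = 2.6487×10^6 / (10250 × 406) = 0.6363.

CL = 0.636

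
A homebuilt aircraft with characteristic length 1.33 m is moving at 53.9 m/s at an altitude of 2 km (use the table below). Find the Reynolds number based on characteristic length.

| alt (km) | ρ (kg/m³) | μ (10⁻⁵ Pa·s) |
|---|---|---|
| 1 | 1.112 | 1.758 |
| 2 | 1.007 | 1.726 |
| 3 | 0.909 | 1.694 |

Re = 4.18×10^6

At 2 km, from the table: ρ = 1.007 kg/m³, μ = 1.726×10⁻⁵ Pa·s.
Re = ρ·v·c/μ = 1.007 × 53.9 × 1.33 / (1.726×10⁻⁵) = 4.18×10^6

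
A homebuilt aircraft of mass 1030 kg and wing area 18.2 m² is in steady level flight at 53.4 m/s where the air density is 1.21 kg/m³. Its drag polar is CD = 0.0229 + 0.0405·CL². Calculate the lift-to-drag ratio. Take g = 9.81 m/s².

L/D = 11.9

Weight W = mg = 1030 × 9.81 = 10104 N; in level flight L = W.
q = ½ρv² = ½ × 1.21 × 53.4² = 1725 Pa.
Required CL = L/(qS) = 10104/(1725·18.2) = 0.3218.
CD = 0.0229 + 0.0405 × 0.3218² = 0.02709.
L/D = CL/CD = 0.3218 / 0.02709 = 11.9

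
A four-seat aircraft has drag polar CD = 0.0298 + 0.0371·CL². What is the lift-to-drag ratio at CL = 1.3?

L/D = 14.1

CD = 0.0298 + 0.0371 × 1.3² = 0.0925
L/D = CL/CD = 1.3 / 0.0925 = 14.1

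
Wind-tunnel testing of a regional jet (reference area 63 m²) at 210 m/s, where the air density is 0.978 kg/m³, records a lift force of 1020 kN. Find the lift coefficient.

From L = ½ρv²S·CL, rearranging gives CL = 2L/(ρv²S).
CL = 2 × 1.02×10^6 / (0.978 × 210² × 63) = 0.751

CL = 0.751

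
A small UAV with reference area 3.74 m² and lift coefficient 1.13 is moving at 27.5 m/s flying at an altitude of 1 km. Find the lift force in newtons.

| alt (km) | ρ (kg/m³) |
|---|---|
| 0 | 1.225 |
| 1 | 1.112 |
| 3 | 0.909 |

L = 1780 N

At 1 km, from the table: ρ = 1.112 kg/m³.
Dynamic pressure q = ½ρv² = ½ × 1.112 × 27.5² = 420.5 Pa.
L = q·S·CL = 420.5 × 3.74 × 1.13 = 1780 N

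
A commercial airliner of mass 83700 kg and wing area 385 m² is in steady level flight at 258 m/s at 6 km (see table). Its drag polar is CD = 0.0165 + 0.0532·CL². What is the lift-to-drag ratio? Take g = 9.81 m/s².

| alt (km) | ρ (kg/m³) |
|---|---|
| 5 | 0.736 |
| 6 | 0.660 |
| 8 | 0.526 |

At 6 km, from the table: ρ = 0.660 kg/m³.
Weight W = mg = 83700 × 9.81 = 8.211×10^5 N; in level flight L = W.
q = ½ρv² = ½ × 0.66 × 258² = 21970 Pa.
Required CL = L/(qS) = 8.211×10^5/(21970·385) = 0.09709.
CD = 0.0165 + 0.0532 × 0.09709² = 0.017.
L/D = CL/CD = 0.09709 / 0.017 = 5.71

L/D = 5.71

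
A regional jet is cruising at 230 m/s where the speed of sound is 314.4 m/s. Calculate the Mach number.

M = 0.732

M = v/a = 230 / 314.4 = 0.732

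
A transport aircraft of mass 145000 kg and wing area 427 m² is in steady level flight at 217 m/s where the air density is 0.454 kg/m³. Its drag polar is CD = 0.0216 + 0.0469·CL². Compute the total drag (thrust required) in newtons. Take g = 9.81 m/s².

D = 1.19×10^5 N

In steady level flight, lift balances weight: W = mg = 145000 × 9.81 = 1.4224×10^6 N.
Dynamic pressure q = 0.5 × 0.454 × 217² = 10690 Pa.
Required CL = L/(qS) = 1.4224×10^6/(10690·427) = 0.3116.
CD = 0.0216 + 0.0469 × 0.3116² = 0.02616.
D = q·S·CD = 10690 × 427 × 0.02616 = 1.194×10^5 N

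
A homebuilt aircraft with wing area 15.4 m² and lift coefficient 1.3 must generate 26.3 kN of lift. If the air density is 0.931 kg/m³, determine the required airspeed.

v = 53.1 m/s

L = ½ρv²S·CL ⇒ v = √(2L/(ρ·S·CL))
v = √(2 × 26300 / (0.931 × 15.4 × 1.3)) = √2822 = 53.1 m/s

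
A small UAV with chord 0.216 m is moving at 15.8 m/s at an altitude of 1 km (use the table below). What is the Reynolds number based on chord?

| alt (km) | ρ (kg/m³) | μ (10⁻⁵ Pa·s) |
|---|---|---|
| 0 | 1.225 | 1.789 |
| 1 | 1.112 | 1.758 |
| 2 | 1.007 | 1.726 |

Re = 2.16×10^5

At 1 km, from the table: ρ = 1.112 kg/m³, μ = 1.758×10⁻⁵ Pa·s.
Re = ρ·v·c/μ = 1.112 × 15.8 × 0.216 / (1.758×10⁻⁵) = 2.16×10^5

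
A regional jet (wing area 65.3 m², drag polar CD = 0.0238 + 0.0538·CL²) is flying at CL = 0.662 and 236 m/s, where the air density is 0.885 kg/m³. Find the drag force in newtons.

D = 76200 N

CD = 0.0238 + 0.0538 × 0.662² = 0.04738
D = ½ρv²S·CD = ½ × 0.885 × 236² × 65.3 × 0.04738 = 76200 N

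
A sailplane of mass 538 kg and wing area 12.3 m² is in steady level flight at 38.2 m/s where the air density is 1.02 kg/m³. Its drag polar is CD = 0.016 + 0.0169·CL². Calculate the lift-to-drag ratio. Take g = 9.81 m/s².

L/D = 26.7

Level flight ⇒ L = W = m·g = 538 × 9.81 = 5277.8 N.
Dynamic pressure q = 0.5 × 1.02 × 38.2² = 744.2 Pa.
Required CL = L/(qS) = 5277.8/(744.2·12.3) = 0.5766.
CD = 0.016 + 0.0169 × 0.5766² = 0.02162.
L/D = CL/CD = 0.5766 / 0.02162 = 26.7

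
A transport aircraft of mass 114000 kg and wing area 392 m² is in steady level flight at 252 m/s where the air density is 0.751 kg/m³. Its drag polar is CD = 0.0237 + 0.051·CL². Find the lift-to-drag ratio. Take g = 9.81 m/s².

Weight W = mg = 114000 × 9.81 = 1.1183×10^6 N; in level flight L = W.
q = ½ρv² = ½ × 0.751 × 252² = 23850 Pa.
CL = W/(q·S) = 1.1183×10^6 / (23850 × 392) = 0.1196.
CD = 0.0237 + 0.051 × 0.1196² = 0.02443.
L/D = CL/CD = 0.1196 / 0.02443 = 4.9

L/D = 4.9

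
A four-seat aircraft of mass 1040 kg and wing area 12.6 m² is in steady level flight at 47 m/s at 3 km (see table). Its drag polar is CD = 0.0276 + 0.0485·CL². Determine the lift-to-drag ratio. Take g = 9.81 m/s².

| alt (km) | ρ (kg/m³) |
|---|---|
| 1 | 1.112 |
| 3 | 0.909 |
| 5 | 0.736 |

At 3 km, from the table: ρ = 0.909 kg/m³.
In steady level flight, lift balances weight: W = mg = 1040 × 9.81 = 10202 N.
q = ½ρv² = ½ × 0.909 × 47² = 1004 Pa.
CL = 2W/(ρv²S) = 2×10202/(0.909×47²×12.6) = 0.8065.
CD = 0.0276 + 0.0485 × 0.8065² = 0.05915.
L/D = CL/CD = 0.8065 / 0.05915 = 13.6

L/D = 13.6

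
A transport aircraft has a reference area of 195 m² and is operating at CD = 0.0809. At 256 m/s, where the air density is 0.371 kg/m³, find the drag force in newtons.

D = 1.92×10^5 N

D = ½ρv²S·CD = ½ × 0.371 × 256² × 195 × 0.0809 = 1.92×10^5 N ≈ 192 kN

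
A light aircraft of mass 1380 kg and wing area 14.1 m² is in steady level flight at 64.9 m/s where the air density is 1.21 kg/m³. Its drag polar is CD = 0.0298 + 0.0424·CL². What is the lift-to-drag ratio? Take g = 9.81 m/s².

L/D = 10.5

Weight W = mg = 1380 × 9.81 = 13538 N; in level flight L = W.
q = ½ρv² = ½ × 1.21 × 64.9² = 2548 Pa.
Required CL = L/(qS) = 13538/(2548·14.1) = 0.3768.
CD = 0.0298 + 0.0424 × 0.3768² = 0.03582.
L/D = CL/CD = 0.3768 / 0.03582 = 10.5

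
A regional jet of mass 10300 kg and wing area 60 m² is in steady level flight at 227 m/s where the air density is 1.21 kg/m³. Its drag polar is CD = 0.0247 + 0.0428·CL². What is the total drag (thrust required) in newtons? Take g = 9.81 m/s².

In steady level flight, lift balances weight: W = mg = 10300 × 9.81 = 1.0104×10^5 N.
q = ½ρv² = ½ × 1.21 × 227² = 31180 Pa.
CL = W/(q·S) = 1.0104×10^5 / (31180 × 60) = 0.05402.
CD = 0.0247 + 0.0428 × 0.05402² = 0.02482.
D = q·S·CD = 31180 × 60 × 0.02482 = 46440 N

D = 46400 N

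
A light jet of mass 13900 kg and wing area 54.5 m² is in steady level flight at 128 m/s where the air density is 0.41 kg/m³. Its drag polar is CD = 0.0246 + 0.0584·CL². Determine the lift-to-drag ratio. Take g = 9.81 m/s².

Weight W = mg = 13900 × 9.81 = 1.3636×10^5 N; in level flight L = W.
q = ½ρv² = ½ × 0.41 × 128² = 3359 Pa.
CL = 2W/(ρv²S) = 2×1.3636×10^5/(0.41×128²×54.5) = 0.7449.
CD = 0.0246 + 0.0584 × 0.7449² = 0.05701.
L/D = CL/CD = 0.7449 / 0.05701 = 13.1

L/D = 13.1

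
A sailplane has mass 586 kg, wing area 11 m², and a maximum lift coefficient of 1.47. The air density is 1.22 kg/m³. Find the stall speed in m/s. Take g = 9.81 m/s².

Weight W = mg = 586 × 9.81 = 5749 N.
V_stall = √(2W/(ρ·S·CL,max)) = √(2 × 5749 / (1.22 × 11 × 1.47))
V_stall = √582.8 = 24.1 m/s

V_stall = 24.1 m/s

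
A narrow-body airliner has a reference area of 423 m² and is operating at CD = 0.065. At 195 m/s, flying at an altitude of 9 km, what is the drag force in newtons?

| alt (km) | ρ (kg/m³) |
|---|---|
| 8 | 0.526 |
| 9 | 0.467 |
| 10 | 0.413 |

At 9 km, from the table: ρ = 0.467 kg/m³.
Dynamic pressure q = ½ρv² = ½ × 0.467 × 195² = 8879 Pa.
D = q·S·CD = 8879 × 423 × 0.065 = 2.44×10^5 N ≈ 244 kN

D = 2.44×10^5 N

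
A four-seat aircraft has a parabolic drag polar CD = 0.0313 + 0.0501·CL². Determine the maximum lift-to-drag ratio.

(L/D)max = 12.6

For CD = CD0 + K·CL², (L/D)max occurs at CL* = √(CD0/K) and equals 1/(2√(K·CD0)).
(L/D)max = 1/(2√(0.0501 × 0.0313)) = 1/(2 × 0.0396) = 12.6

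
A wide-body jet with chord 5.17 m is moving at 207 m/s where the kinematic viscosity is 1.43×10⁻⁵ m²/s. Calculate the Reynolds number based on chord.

Re = v·c/ν = 207 × 5.17 / (1.43×10⁻⁵) = 7.48×10^7

Re = 7.48×10^7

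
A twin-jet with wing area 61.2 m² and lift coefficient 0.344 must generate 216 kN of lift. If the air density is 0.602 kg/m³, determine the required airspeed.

v = 185 m/s

L = ½ρv²S·CL ⇒ v = √(2L/(ρ·S·CL))
v = √(2 × 2.16×10^5 / (0.602 × 61.2 × 0.344)) = √34090 = 185 m/s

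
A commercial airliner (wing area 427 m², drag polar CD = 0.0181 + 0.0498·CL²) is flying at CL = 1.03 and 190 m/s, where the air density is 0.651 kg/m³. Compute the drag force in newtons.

D = 3.56×10^5 N

CD = 0.0181 + 0.0498 × 1.03² = 0.07093
D = ½ρv²S·CD = ½ × 0.651 × 190² × 427 × 0.07093 = 3.56×10^5 N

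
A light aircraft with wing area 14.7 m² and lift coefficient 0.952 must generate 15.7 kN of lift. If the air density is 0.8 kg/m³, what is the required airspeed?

L = ½ρv²S·CL ⇒ v = √(2L/(ρ·S·CL))
v = √(2 × 15700 / (0.8 × 14.7 × 0.952)) = √2805 = 53 m/s

v = 53 m/s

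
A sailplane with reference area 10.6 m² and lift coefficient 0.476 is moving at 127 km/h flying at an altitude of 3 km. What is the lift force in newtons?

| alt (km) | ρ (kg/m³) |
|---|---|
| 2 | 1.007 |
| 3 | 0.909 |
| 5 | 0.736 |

At 3 km, from the table: ρ = 0.909 kg/m³.
Convert speed: v = 127 km/h ÷ 3.6 = 35.28 m/s.
L = ½ρv²S·CL = ½ × 0.909 × 35.28² × 10.6 × 0.476 = 2850 N

L = 2850 N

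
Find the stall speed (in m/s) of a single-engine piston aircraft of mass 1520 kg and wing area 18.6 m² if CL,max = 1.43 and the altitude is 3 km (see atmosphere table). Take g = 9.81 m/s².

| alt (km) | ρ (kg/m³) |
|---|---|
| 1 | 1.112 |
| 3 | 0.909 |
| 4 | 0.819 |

V_stall = 35.1 m/s

At 3 km, from the table: ρ = 0.909 kg/m³.
Stall occurs when L = W at CL,max. W = mg = 1520 × 9.81 = 14910 N.
From L = ½ρV²S·CL,max = W: V_stall = √(2W/(ρSCL,max)) = √(2·14910/(0.909·18.6·1.43))
V_stall = √1233 = 35.1 m/s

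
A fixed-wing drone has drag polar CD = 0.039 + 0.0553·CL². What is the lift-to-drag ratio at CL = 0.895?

CD = 0.039 + 0.0553 × 0.895² = 0.0833
L/D = CL/CD = 0.895 / 0.0833 = 10.7

L/D = 10.7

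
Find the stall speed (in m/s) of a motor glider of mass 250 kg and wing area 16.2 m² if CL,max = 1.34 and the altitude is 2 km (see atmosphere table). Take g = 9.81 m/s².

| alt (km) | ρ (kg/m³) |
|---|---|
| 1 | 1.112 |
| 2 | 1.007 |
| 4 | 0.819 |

V_stall = 15 m/s

At 2 km, from the table: ρ = 1.007 kg/m³.
Weight W = mg = 250 × 9.81 = 2452 N.
V_stall = √(2W/(ρ·S·CL,max)) = √(2 × 2452 / (1.007 × 16.2 × 1.34))
V_stall = √224.4 = 15 m/s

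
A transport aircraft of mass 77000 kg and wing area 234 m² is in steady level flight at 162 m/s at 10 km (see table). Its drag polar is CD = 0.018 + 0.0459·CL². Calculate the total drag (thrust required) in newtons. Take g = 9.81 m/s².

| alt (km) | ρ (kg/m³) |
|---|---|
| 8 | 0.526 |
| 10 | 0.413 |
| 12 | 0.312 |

At 10 km, from the table: ρ = 0.413 kg/m³.
In steady level flight, lift balances weight: W = mg = 77000 × 9.81 = 7.5537×10^5 N.
q = ½ρv² = ½ × 0.413 × 162² = 5419 Pa.
CL = W/(q·S) = 7.5537×10^5 / (5419 × 234) = 0.5957.
CD = 0.018 + 0.0459 × 0.5957² = 0.03429.
D = q·S·CD = 5419 × 234 × 0.03429 = 43480 N

D = 43500 N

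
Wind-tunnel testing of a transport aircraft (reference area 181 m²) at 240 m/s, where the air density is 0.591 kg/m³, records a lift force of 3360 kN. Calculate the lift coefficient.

From L = ½ρv²S·CL, rearranging gives CL = 2L/(ρv²S).
CL = 2 × 3.36×10^6 / (0.591 × 240² × 181) = 1.09

CL = 1.09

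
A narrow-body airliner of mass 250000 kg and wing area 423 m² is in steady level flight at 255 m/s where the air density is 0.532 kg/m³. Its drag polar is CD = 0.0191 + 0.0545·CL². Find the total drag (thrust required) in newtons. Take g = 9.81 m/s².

Weight W = mg = 250000 × 9.81 = 2.4525×10^6 N; in level flight L = W.
q = ½ρv² = ½ × 0.532 × 255² = 17300 Pa.
CL = W/(q·S) = 2.4525×10^6 / (17300 × 423) = 0.3352.
CD = 0.0191 + 0.0545 × 0.3352² = 0.02522.
D = q·S·CD = 17300 × 423 × 0.02522 = 1.845×10^5 N

D = 1.85×10^5 N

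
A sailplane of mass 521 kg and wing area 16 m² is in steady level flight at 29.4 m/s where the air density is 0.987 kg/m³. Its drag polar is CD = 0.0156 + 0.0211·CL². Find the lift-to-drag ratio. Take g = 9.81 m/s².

L/D = 27.3

Weight W = mg = 521 × 9.81 = 5111 N; in level flight L = W.
Dynamic pressure q = 0.5 × 0.987 × 29.4² = 426.6 Pa.
CL = 2W/(ρv²S) = 2×5111/(0.987×29.4²×16) = 0.7489.
CD = 0.0156 + 0.0211 × 0.7489² = 0.02743.
L/D = CL/CD = 0.7489 / 0.02743 = 27.3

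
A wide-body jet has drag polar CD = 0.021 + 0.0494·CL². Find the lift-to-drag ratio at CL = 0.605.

CD = 0.021 + 0.0494 × 0.605² = 0.03908
L/D = CL/CD = 0.605 / 0.03908 = 15.5

L/D = 15.5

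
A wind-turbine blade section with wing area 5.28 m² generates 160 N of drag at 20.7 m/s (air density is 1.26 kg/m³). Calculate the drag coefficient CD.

CD = 0.112

From D = ½ρv²S·CD, rearranging gives CD = 2D/(ρv²S).
CD = 2 × 160 / (1.26 × 20.7² × 5.28) = 0.112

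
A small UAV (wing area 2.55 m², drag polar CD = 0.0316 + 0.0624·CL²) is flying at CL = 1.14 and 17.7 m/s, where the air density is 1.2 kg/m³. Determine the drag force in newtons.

CD = 0.0316 + 0.0624 × 1.14² = 0.1127
D = ½ρv²S·CD = ½ × 1.2 × 17.7² × 2.55 × 0.1127 = 54 N

D = 54 N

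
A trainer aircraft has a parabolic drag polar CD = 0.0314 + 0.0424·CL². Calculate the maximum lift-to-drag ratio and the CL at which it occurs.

(L/D)max = 13.7, at CL = 0.861

For CD = CD0 + K·CL², (L/D)max occurs at CL* = √(CD0/K) and equals 1/(2√(K·CD0)).
(L/D)max = 1/(2√(0.0424 × 0.0314)) = 1/(2 × 0.03649) = 13.7
CL* = √(0.0314/0.0424) = 0.861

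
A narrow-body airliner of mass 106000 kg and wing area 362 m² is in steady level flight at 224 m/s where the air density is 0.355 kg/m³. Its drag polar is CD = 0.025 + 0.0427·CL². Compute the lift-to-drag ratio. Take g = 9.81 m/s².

L/D = 11

Level flight ⇒ L = W = m·g = 106000 × 9.81 = 1.0399×10^6 N.
Dynamic pressure q = 0.5 × 0.355 × 224² = 8906 Pa.
Required CL = L/(qS) = 1.0399×10^6/(8906·362) = 0.3225.
CD = 0.025 + 0.0427 × 0.3225² = 0.02944.
L/D = CL/CD = 0.3225 / 0.02944 = 11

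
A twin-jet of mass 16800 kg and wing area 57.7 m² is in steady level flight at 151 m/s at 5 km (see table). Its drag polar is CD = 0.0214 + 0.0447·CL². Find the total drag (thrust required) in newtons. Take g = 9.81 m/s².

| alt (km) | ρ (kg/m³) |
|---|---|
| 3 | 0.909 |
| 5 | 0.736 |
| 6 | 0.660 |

D = 12900 N

At 5 km, from the table: ρ = 0.736 kg/m³.
In steady level flight, lift balances weight: W = mg = 16800 × 9.81 = 1.6481×10^5 N.
Dynamic pressure q = 0.5 × 0.736 × 151² = 8391 Pa.
CL = 2W/(ρv²S) = 2×1.6481×10^5/(0.736×151²×57.7) = 0.3404.
CD = 0.0214 + 0.0447 × 0.3404² = 0.02658.
D = q·S·CD = 8391 × 57.7 × 0.02658 = 12870 N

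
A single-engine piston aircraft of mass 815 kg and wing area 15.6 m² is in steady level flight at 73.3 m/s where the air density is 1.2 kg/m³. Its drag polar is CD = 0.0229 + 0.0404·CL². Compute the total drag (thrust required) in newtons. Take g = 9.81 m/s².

Weight W = mg = 815 × 9.81 = 7995.2 N; in level flight L = W.
q = ½ρv² = ½ × 1.2 × 73.3² = 3224 Pa.
CL = 2W/(ρv²S) = 2×7995.2/(1.2×73.3²×15.6) = 0.159.
CD = 0.0229 + 0.0404 × 0.159² = 0.02392.
D = q·S·CD = 3224 × 15.6 × 0.02392 = 1203 N

D = 1200 N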